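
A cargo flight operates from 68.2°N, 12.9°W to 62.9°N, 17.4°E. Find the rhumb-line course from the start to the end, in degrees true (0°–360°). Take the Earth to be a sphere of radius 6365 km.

113.0°

Δψ = ln[tan(π/4+φ₂/2)/tan(π/4+φ₁/2)] = -0.2243
Δλ = +0.5288 rad (taken the short way round)
course = atan2(Δλ, Δψ) = 112.99°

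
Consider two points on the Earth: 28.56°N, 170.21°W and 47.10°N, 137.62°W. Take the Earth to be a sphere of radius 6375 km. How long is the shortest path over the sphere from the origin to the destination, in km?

3489 km

cos σ = sin φ₁ sin φ₂ + cos φ₁ cos φ₂ cos Δλ
      = sin(28.56°)sin(47.10°) + cos(28.56°)cos(47.10°)cos(32.59°) = 0.8540
σ = 31.355° → d = Rσ = 6375·0.54724 = 3489 km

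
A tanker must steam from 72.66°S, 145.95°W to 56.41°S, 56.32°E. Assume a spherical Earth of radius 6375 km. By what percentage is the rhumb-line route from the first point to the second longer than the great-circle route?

Great circle: σ = 0.8730 rad → d_gc = Rσ = 5565.1 km
Rhumb: Δφ = +0.2836, Δλ = -2.7529, Δψ = +0.6828, q = Δφ/Δψ = 0.4154 → d_rh = R√(Δφ²+q²Δλ²) = 7510.9 km
Excess = (7510.9 − 5565.1) / 5565.1 = 1945.8 / 5565.1 = 34.96% ≈ 35.0%

35.0%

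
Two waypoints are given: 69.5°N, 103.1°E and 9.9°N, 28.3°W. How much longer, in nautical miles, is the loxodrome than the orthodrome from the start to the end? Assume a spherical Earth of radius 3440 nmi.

794 nmi

Great circle: cos σ = sin φ₁ sin φ₂ + cos φ₁ cos φ₂ cos Δλ,  σ = 1.6380 rad → d_gc = 5634.6 nmi
Rhumb line: Δψ = -1.5365, q = Δφ/Δψ = 0.6770, d_rh = R√(Δφ²+q²Δλ²) = 6428.8 nmi
Excess = 6428.8 − 5634.6 = 794.2 ≈ 794 nmi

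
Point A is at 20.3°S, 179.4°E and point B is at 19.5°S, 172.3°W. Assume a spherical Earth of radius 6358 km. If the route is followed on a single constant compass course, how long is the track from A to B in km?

Δψ = ln[tan(π/4+φ₂/2)/tan(π/4+φ₁/2)] = +0.0148;  Δφ = +0.0140 rad,  Δλ = +0.1449 rad
q = Δφ/Δψ = 0.9403
d = R·√(Δφ² + q²Δλ²) = 6358·0.13692 = 871 km

871 km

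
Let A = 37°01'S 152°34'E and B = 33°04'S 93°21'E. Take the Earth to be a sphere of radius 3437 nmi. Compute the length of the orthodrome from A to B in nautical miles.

cos σ = sin φ₁ sin φ₂ + cos φ₁ cos φ₂ cos Δλ
      = sin(-37.02°)sin(-33.07°) + cos(-37.02°)cos(-33.07°)cos(-59.22°) = 0.6709
σ = 47.860° → d = Rσ = 3437·0.83531 = 2871 nmi

2871 nmi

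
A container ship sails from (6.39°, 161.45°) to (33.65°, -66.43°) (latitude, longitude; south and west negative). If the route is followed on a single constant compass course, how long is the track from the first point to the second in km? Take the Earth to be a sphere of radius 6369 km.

Rhumb course C = atan2(Δλ, Δψ) with Δψ = ln[tan(π/4+φ₂/2)/tan(π/4+φ₁/2)] = +0.5125, Δλ = +2.3059 → C = 77.47°
d = R·|Δφ| / |cos C| = 6369·0.47578 / 0.21698 = 13966 km

13966 km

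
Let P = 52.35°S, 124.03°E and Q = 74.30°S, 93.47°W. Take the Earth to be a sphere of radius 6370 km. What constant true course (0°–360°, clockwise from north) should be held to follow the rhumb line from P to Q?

Δψ = ln[tan(π/4+φ₂/2)/tan(π/4+φ₁/2)] = -0.9053
Δλ = +2.4871 rad (taken the short way round)
course = atan2(Δλ, Δψ) = 110.00°

110.0°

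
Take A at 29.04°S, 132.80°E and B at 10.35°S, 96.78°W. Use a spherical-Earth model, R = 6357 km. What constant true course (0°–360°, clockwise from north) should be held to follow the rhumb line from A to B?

81.3°

Δψ = ln[tan(π/4+φ₂/2)/tan(π/4+φ₁/2)] = +0.3484
Δλ = +2.2763 rad (taken the short way round)
course = atan2(Δλ, Δψ) = 81.30°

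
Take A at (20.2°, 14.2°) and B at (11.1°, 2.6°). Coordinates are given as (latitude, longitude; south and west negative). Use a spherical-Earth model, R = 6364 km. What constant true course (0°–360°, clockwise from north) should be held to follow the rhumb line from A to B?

230.8°

Δψ = ln[tan(π/4+φ₂/2)/tan(π/4+φ₁/2)] = -0.1651
Δλ = -0.2025 rad (taken the short way round)
course = atan2(Δλ, Δψ) = 230.80°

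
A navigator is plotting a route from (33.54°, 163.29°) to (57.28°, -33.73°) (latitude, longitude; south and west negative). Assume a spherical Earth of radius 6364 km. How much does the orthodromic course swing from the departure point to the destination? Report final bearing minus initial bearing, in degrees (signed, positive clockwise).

+156.8°

At departure: θ₁ = atan2(sin Δλ cos φ₂, cos φ₁ sin φ₂ − sin φ₁ cos φ₂ cos Δλ) = 9.11°
At arrival: θ₂ = atan2(sin Δλ cos φ₁, −cos φ₂ sin φ₁ + sin φ₂ cos φ₁ cos Δλ) = 165.87°
Δθ = θ₂ − θ₁ = +156.8°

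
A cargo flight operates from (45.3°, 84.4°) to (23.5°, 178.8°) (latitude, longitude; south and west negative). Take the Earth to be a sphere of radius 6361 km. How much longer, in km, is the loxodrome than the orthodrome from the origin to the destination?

Great circle: cos σ = sin φ₁ sin φ₂ + cos φ₁ cos φ₂ cos Δλ,  σ = 1.3347 rad → d_gc = 8489.8 km
Rhumb line: Δψ = -0.4666, q = Δφ/Δψ = 0.8154, d_rh = R√(Δφ²+q²Δλ²) = 8881.5 km
Excess = 8881.5 − 8489.8 = 391.7 ≈ 392 km

392 km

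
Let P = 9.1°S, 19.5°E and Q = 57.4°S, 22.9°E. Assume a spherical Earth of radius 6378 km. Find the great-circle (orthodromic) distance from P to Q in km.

5385 km

cos σ = sin φ₁ sin φ₂ + cos φ₁ cos φ₂ cos Δλ
      = sin(-9.10°)sin(-57.40°) + cos(-9.10°)cos(-57.40°)cos(3.40°) = 0.6643
σ = 48.372° → d = Rσ = 6378·0.84425 = 5385 km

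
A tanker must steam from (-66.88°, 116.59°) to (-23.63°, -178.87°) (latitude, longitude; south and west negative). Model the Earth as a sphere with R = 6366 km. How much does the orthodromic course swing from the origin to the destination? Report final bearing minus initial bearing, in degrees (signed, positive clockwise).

At departure: θ₁ = atan2(sin Δλ cos φ₂, cos φ₁ sin φ₂ − sin φ₁ cos φ₂ cos Δλ) = 76.09°
At arrival: θ₂ = atan2(sin Δλ cos φ₁, −cos φ₂ sin φ₁ + sin φ₂ cos φ₁ cos Δλ) = 24.58°
Δθ = θ₂ − θ₁ = -51.5°

-51.5°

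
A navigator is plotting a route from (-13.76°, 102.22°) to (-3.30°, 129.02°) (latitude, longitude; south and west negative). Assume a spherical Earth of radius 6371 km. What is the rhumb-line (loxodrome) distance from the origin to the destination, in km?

3164 km

Δψ = ln[tan(π/4+φ₂/2)/tan(π/4+φ₁/2)] = +0.1849;  Δφ = +0.1826 rad,  Δλ = +0.4677 rad
q = Δφ/Δψ = 0.9875
d = R·√(Δφ² + q²Δλ²) = 6371·0.49667 = 3164 km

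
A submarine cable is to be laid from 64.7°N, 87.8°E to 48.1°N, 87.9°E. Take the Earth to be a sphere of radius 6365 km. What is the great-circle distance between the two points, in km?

1844 km

cos σ = sin φ₁ sin φ₂ + cos φ₁ cos φ₂ cos Δλ
      = sin(64.70°)sin(48.10°) + cos(64.70°)cos(48.10°)cos(0.10°) = 0.9583
σ = 16.600° → d = Rσ = 6365·0.28973 = 1844 km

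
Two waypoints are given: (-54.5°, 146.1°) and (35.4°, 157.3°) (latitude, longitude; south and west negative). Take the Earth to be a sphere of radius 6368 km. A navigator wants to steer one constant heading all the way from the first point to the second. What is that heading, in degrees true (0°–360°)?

6.2°

Meridional parts: M(φ₁)=-1.1391, M(φ₂)=+0.6614 → ΔM = +1.8005;  Δλ = +0.1955 rad
tan C = Δλ / ΔM = +0.1086 → C = 6.20°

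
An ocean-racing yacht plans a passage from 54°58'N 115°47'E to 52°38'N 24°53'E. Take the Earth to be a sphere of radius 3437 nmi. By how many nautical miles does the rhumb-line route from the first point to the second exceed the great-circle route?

Great circle: cos σ = sin φ₁ sin φ₂ + cos φ₁ cos φ₂ cos Δλ,  σ = 0.8694 rad → d_gc = 2988.1 nmi
Rhumb line: Δψ = -0.0690, q = Δφ/Δψ = 0.5904, d_rh = R√(Δφ²+q²Δλ²) = 3222.5 nmi
Excess = 3222.5 − 2988.1 = 234.4 ≈ 234 nmi

234 nmi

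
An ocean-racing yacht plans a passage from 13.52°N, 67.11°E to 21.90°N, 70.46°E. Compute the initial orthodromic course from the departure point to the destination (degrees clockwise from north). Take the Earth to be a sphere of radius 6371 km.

θ = atan2( sin Δλ·cos φ₂ ,  cos φ₁ sin φ₂ − sin φ₁ cos φ₂ cos Δλ )
  = atan2(+0.0542, +0.1461) = 20.36°

20.4°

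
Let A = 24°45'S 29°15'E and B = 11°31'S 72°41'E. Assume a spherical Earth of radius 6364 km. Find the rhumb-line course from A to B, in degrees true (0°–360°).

Δψ = ln[tan(π/4+φ₂/2)/tan(π/4+φ₁/2)] = +0.2437
Δλ = +0.7581 rad (taken the short way round)
course = atan2(Δλ, Δψ) = 72.18°

72.2°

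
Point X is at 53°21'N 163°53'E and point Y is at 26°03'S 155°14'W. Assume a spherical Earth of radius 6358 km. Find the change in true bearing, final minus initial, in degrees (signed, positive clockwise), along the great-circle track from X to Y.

At departure: θ₁ = atan2(sin Δλ cos φ₂, cos φ₁ sin φ₂ − sin φ₁ cos φ₂ cos Δλ) = 143.92°
At arrival: θ₂ = atan2(sin Δλ cos φ₁, −cos φ₂ sin φ₁ + sin φ₂ cos φ₁ cos Δλ) = 156.97°
Δθ = θ₂ − θ₁ = +13.0°

+13.0°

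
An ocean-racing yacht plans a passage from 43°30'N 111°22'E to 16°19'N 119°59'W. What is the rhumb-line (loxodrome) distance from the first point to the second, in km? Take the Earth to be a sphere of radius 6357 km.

12545 km

Δψ = ln[tan(π/4+φ₂/2)/tan(π/4+φ₁/2)] = -0.5561;  Δφ = -0.4744 rad,  Δλ = +2.2454 rad
q = Δφ/Δψ = 0.8531
d = R·√(Δφ² + q²Δλ²) = 6357·1.97347 = 12545 km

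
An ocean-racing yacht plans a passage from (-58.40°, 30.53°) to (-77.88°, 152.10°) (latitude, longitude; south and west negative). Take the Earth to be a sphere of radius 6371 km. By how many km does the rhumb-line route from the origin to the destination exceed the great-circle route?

807 km

Great circle: cos σ = sin φ₁ sin φ₂ + cos φ₁ cos φ₂ cos Δλ,  σ = 0.6839 rad → d_gc = 4356.8 km
Rhumb line: Δψ = -0.9804, q = Δφ/Δψ = 0.3468, d_rh = R√(Δφ²+q²Δλ²) = 5164.2 km
Excess = 5164.2 − 4356.8 = 807.4 ≈ 807 km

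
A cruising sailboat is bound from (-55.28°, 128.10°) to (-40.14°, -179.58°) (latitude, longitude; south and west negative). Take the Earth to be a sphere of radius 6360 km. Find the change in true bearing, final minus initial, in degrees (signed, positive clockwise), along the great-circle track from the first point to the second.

-40.3°

Initial bearing θ₁ = atan2(sin Δλ cos φ₂, cos φ₁ sin φ₂ − sin φ₁ cos φ₂ cos Δλ) = 88.40°
Final bearing θ₂ = (initial bearing from the destination back to the start) + 180° = 48.14°
Δθ = θ₂ − θ₁ = -40.3°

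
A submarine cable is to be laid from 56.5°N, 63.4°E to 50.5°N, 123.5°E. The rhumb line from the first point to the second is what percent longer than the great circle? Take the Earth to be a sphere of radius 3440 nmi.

3.1%

Great circle: σ = 0.6121 rad → d_gc = Rσ = 2105.6 nmi
Rhumb: Δφ = -0.1047, Δλ = +1.0489, Δψ = -0.1764, q = Δφ/Δψ = 0.5936 → d_rh = R√(Δφ²+q²Δλ²) = 2171.8 nmi
Excess = (2171.8 − 2105.6) / 2105.6 = 66.2 / 2105.6 = 3.14% ≈ 3.1%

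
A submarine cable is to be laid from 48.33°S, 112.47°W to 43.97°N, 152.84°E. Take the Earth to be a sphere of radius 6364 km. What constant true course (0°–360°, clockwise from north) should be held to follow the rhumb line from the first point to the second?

317.8°

Meridional parts: M(φ₁)=-0.9661, M(φ₂)=+0.8562 → ΔM = +1.8223;  Δλ = -1.6527 rad
tan C = Δλ / ΔM = -0.9069 → C = 317.79°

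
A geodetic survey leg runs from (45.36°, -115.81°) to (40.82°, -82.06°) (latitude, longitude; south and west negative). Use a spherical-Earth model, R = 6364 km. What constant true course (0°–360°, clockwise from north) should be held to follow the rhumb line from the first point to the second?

100.4°

Δψ = ln[tan(π/4+φ₂/2)/tan(π/4+φ₁/2)] = -0.1086
Δλ = +0.5890 rad (taken the short way round)
course = atan2(Δλ, Δψ) = 100.44°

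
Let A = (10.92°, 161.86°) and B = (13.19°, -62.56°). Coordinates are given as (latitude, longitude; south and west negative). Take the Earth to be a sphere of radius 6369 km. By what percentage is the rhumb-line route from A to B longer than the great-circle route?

Great circle: σ = 2.2647 rad → d_gc = Rσ = 14424.1 km
Rhumb: Δφ = +0.0396, Δλ = +2.3663, Δψ = +0.0405, q = Δφ/Δψ = 0.9779 → d_rh = R√(Δφ²+q²Δλ²) = 14739.8 km
Excess = (14739.8 − 14424.1) / 14424.1 = 315.7 / 14424.1 = 2.19% ≈ 2.2%

2.2%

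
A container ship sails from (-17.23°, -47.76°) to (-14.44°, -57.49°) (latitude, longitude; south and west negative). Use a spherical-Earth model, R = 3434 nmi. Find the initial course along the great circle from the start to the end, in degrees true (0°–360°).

285.2°

θ = atan2( sin Δλ·cos φ₂ ,  cos φ₁ sin φ₂ − sin φ₁ cos φ₂ cos Δλ )
  = atan2(-0.1637, +0.0445) = 285.23°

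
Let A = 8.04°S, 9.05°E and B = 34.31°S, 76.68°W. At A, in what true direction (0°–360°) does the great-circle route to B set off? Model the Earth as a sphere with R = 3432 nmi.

236.3°

θ = atan2( sin Δλ·cos φ₂ ,  cos φ₁ sin φ₂ − sin φ₁ cos φ₂ cos Δλ )
  = atan2(-0.8237, -0.5495) = 236.29°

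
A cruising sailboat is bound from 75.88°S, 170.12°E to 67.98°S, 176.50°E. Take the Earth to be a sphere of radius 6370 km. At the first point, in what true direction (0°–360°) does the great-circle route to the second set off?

17.1°

θ = atan2( sin Δλ·cos φ₂ ,  cos φ₁ sin φ₂ − sin φ₁ cos φ₂ cos Δλ )
  = atan2(+0.0417, +0.1352) = 17.13°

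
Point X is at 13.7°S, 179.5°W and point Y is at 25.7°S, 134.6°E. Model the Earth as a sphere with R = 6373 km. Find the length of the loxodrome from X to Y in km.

Rhumb course C = atan2(Δλ, Δψ) with Δψ = ln[tan(π/4+φ₂/2)/tan(π/4+φ₁/2)] = -0.2230, Δλ = -0.8011 → C = 254.45°
d = R·|Δφ| / |cos C| = 6373·0.20944 / 0.26814 = 4978 km

4978 km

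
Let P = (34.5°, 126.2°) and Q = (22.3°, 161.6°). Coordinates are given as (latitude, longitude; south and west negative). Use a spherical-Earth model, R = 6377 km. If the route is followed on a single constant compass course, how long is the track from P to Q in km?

Rhumb course C = atan2(Δλ, Δψ) with Δψ = ln[tan(π/4+φ₂/2)/tan(π/4+φ₁/2)] = -0.2428, Δλ = +0.6178 → C = 111.45°
d = R·|Δφ| / |cos C| = 6377·0.21293 / 0.36574 = 3713 km

3713 km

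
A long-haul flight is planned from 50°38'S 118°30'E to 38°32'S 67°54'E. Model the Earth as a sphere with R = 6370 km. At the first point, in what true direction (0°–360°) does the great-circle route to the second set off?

N = sin Δλ·cos φ₂ = -0.6045;  D = cos φ₁ sin φ₂ − sin φ₁ cos φ₂ cos Δλ = -0.0113
initial course = atan2(N, D) = 268.93°

268.9°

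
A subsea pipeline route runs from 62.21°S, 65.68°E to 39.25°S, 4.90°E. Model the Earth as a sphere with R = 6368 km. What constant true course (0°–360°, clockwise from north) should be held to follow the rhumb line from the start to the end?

Meridional parts: M(φ₁)=-1.3968, M(φ₂)=-0.7459 → ΔM = +0.6509;  Δλ = -1.0608 rad
tan C = Δλ / ΔM = -1.6297 → C = 301.53°

301.5°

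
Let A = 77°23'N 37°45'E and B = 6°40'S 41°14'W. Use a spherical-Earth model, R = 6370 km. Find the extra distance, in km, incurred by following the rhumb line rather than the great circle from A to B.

407 km

Great circle: cos σ = sin φ₁ sin φ₂ + cos φ₁ cos φ₂ cos Δλ,  σ = 1.6427 rad → d_gc = 10463.9 km
Rhumb line: Δψ = -2.3189, q = Δφ/Δψ = 0.6326, d_rh = R√(Δφ²+q²Δλ²) = 10870.9 km
Excess = 10870.9 − 10463.9 = 407.0 ≈ 407 km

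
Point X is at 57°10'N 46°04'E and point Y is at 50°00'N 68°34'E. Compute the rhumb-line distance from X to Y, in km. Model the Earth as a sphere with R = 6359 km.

Δψ = ln[tan(π/4+φ₂/2)/tan(π/4+φ₁/2)] = -0.2113;  Δφ = -0.1251 rad,  Δλ = +0.3927 rad
q = Δφ/Δψ = 0.5918
d = R·√(Δφ² + q²Δλ²) = 6359·0.26394 = 1678 km

1678 km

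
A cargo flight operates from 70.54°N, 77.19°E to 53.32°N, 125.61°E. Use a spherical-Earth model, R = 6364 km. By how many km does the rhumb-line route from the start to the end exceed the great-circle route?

72 km

Great circle: cos σ = sin φ₁ sin φ₂ + cos φ₁ cos φ₂ cos Δλ,  σ = 0.4773 rad → d_gc = 3037.5 km
Rhumb line: Δψ = -0.6592, q = Δφ/Δψ = 0.4559, d_rh = R√(Δφ²+q²Δλ²) = 3109.8 km
Excess = 3109.8 − 3037.5 = 72.3 ≈ 72 km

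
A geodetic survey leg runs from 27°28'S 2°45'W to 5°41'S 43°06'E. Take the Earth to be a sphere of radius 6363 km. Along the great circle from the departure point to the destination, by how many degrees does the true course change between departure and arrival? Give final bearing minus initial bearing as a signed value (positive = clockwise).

-14.0°

Initial bearing θ₁ = atan2(sin Δλ cos φ₂, cos φ₁ sin φ₂ − sin φ₁ cos φ₂ cos Δλ) = 72.01°
Final bearing θ₂ = (initial bearing from the destination back to the start) + 180° = 58.00°
Δθ = θ₂ − θ₁ = -14.0°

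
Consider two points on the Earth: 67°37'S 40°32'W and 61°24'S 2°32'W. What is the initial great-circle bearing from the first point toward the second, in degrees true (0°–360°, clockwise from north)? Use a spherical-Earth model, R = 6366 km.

87.2°

θ = atan2( sin Δλ·cos φ₂ ,  cos φ₁ sin φ₂ − sin φ₁ cos φ₂ cos Δλ )
  = atan2(+0.2947, +0.0145) = 87.19°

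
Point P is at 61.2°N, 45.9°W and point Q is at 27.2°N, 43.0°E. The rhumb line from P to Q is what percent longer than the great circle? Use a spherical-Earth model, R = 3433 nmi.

5.9%

Great circle: σ = 1.1497 rad → d_gc = Rσ = 3946.8 nmi
Rhumb: Δφ = -0.5934, Δλ = +1.5516, Δψ = -0.8660, q = Δφ/Δψ = 0.6852 → d_rh = R√(Δφ²+q²Δλ²) = 4180.0 nmi
Excess = (4180.0 − 3946.8) / 3946.8 = 233.2 / 3946.8 = 5.91% ≈ 5.9%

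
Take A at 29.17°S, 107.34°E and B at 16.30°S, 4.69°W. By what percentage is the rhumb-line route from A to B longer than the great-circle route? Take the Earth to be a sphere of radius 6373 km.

Great circle: σ = 1.7493 rad → d_gc = Rσ = 11148.3 km
Rhumb: Δφ = +0.2246, Δλ = -1.9553, Δψ = +0.2442, q = Δφ/Δψ = 0.9197 → d_rh = R√(Δφ²+q²Δλ²) = 11549.2 km
Excess = (11549.2 − 11148.3) / 11148.3 = 400.9 / 11148.3 = 3.60% ≈ 3.6%

3.6%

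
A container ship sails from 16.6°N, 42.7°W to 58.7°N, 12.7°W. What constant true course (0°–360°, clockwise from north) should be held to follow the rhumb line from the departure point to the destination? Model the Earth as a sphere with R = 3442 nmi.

Δψ = ln[tan(π/4+φ₂/2)/tan(π/4+φ₁/2)] = +0.9786
Δλ = +0.5236 rad (taken the short way round)
course = atan2(Δλ, Δψ) = 28.15°

28.1°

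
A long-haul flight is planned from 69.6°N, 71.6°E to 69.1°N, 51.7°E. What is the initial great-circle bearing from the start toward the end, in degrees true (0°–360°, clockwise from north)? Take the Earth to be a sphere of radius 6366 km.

275.3°

θ = atan2( sin Δλ·cos φ₂ ,  cos φ₁ sin φ₂ − sin φ₁ cos φ₂ cos Δλ )
  = atan2(-0.1214, +0.0112) = 275.29°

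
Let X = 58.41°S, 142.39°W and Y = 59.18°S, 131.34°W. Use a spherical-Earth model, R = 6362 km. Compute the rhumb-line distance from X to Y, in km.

Δψ = ln[tan(π/4+φ₂/2)/tan(π/4+φ₁/2)] = -0.0259;  Δφ = -0.0134 rad,  Δλ = +0.1929 rad
q = Δφ/Δψ = 0.5181
d = R·√(Δφ² + q²Δλ²) = 6362·0.10082 = 641 km

641 km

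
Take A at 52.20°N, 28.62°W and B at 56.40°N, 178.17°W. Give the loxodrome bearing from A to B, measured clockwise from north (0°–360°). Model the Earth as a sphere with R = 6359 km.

Meridional parts: M(φ₁)=+1.0718, M(φ₂)=+1.1976 → ΔM = +0.1258;  Δλ = -2.6101 rad
tan C = Δλ / ΔM = -20.7555 → C = 272.76°

272.8°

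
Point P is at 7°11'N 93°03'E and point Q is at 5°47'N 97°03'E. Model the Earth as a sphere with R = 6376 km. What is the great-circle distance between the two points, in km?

469 km

cos σ = sin φ₁ sin φ₂ + cos φ₁ cos φ₂ cos Δλ
      = sin(7.18°)sin(5.78°) + cos(7.18°)cos(5.78°)cos(4.00°) = 0.9973
σ = 4.214° → d = Rσ = 6376·0.07354 = 469 km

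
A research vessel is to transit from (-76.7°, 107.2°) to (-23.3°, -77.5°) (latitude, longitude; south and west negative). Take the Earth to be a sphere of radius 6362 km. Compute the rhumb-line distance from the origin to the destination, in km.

Δψ = ln[tan(π/4+φ₂/2)/tan(π/4+φ₁/2)] = +1.7307;  Δφ = +0.9320 rad,  Δλ = +3.0596 rad
q = Δφ/Δψ = 0.5385
d = R·√(Δφ² + q²Δλ²) = 6362·1.89291 = 12043 km

12043 km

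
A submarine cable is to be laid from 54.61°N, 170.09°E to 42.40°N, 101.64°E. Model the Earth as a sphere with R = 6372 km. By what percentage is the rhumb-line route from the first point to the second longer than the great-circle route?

Great circle: σ = 0.7858 rad → d_gc = Rσ = 5007.3 km
Rhumb: Δφ = -0.2131, Δλ = -1.1947, Δψ = -0.3238, q = Δφ/Δψ = 0.6581 → d_rh = R√(Δφ²+q²Δλ²) = 5190.3 km
Excess = (5190.3 − 5007.3) / 5007.3 = 183.0 / 5007.3 = 3.655% ≈ 3.7%

3.7%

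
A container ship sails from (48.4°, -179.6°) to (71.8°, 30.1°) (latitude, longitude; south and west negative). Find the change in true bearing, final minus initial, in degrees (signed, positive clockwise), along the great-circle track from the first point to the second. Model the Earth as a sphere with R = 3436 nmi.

-146.7°

Initial bearing θ₁ = atan2(sin Δλ cos φ₂, cos φ₁ sin φ₂ − sin φ₁ cos φ₂ cos Δλ) = 349.48°
Final bearing θ₂ = (initial bearing from the destination back to the start) + 180° = 202.83°
Δθ = θ₂ − θ₁ = -146.7°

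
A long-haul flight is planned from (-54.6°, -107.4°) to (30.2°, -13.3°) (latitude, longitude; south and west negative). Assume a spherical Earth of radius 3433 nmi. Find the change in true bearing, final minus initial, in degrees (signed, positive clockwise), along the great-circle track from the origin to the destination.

-34.2°

At departure: θ₁ = atan2(sin Δλ cos φ₂, cos φ₁ sin φ₂ − sin φ₁ cos φ₂ cos Δλ) = 74.38°
At arrival: θ₂ = atan2(sin Δλ cos φ₁, −cos φ₂ sin φ₁ + sin φ₂ cos φ₁ cos Δλ) = 40.20°
Δθ = θ₂ − θ₁ = -34.2°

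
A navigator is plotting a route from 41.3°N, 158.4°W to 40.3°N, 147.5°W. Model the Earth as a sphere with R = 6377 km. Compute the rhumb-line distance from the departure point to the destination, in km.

Δψ = ln[tan(π/4+φ₂/2)/tan(π/4+φ₁/2)] = -0.0231;  Δφ = -0.0175 rad,  Δλ = +0.1902 rad
q = Δφ/Δψ = 0.7570
d = R·√(Δφ² + q²Δλ²) = 6377·0.14506 = 925 km

925 km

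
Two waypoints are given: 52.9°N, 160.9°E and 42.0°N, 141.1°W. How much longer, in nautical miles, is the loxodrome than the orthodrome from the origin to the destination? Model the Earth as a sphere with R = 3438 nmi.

Great circle: cos σ = sin φ₁ sin φ₂ + cos φ₁ cos φ₂ cos Δλ,  σ = 0.6900 rad → d_gc = 2372.3 nmi
Rhumb line: Δψ = -0.2828, q = Δφ/Δψ = 0.6728, d_rh = R√(Δφ²+q²Δλ²) = 2431.1 nmi
Excess = 2431.1 − 2372.3 = 58.8 ≈ 59 nmi

59 nmi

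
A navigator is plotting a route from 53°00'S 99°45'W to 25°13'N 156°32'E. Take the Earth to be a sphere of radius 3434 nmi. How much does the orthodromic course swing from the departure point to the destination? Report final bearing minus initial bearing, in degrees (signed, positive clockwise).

+43.0°

At departure: θ₁ = atan2(sin Δλ cos φ₂, cos φ₁ sin φ₂ − sin φ₁ cos φ₂ cos Δλ) = 275.53°
At arrival: θ₂ = atan2(sin Δλ cos φ₁, −cos φ₂ sin φ₁ + sin φ₂ cos φ₁ cos Δλ) = 318.54°
Δθ = θ₂ − θ₁ = +43.0°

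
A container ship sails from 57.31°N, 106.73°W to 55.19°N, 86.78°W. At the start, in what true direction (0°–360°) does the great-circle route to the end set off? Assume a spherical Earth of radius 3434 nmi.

θ = atan2( sin Δλ·cos φ₂ ,  cos φ₁ sin φ₂ − sin φ₁ cos φ₂ cos Δλ )
  = atan2(+0.1948, -0.0082) = 92.40°

92.4°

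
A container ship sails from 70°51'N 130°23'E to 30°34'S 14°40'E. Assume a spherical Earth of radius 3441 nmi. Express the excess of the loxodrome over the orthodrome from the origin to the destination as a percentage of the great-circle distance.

5.4%

Great circle: σ = 2.2180 rad → d_gc = Rσ = 7632.2 nmi
Rhumb: Δφ = -1.7701, Δλ = -2.0196, Δψ = -2.3405, q = Δφ/Δψ = 0.7563 → d_rh = R√(Δφ²+q²Δλ²) = 8045.0 nmi
Excess = (8045.0 − 7632.2) / 7632.2 = 412.8 / 7632.2 = 5.41% ≈ 5.4%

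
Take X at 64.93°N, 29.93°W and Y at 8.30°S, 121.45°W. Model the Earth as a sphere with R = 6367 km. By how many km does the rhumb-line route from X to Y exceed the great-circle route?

422 km

Great circle: cos σ = sin φ₁ sin φ₂ + cos φ₁ cos φ₂ cos Δλ,  σ = 1.7132 rad → d_gc = 10907.7 km
Rhumb line: Δψ = -1.6489, q = Δφ/Δψ = 0.7751, d_rh = R√(Δφ²+q²Δλ²) = 11329.8 km
Excess = 11329.8 − 10907.7 = 422.1 ≈ 422 km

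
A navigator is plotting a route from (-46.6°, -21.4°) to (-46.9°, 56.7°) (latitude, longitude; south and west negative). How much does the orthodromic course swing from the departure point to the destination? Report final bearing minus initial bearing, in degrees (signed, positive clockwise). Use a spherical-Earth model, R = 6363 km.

-61.2°

At departure: θ₁ = atan2(sin Δλ cos φ₂, cos φ₁ sin φ₂ − sin φ₁ cos φ₂ cos Δλ) = 120.85°
At arrival: θ₂ = atan2(sin Δλ cos φ₁, −cos φ₂ sin φ₁ + sin φ₂ cos φ₁ cos Δλ) = 59.69°
Δθ = θ₂ − θ₁ = -61.2°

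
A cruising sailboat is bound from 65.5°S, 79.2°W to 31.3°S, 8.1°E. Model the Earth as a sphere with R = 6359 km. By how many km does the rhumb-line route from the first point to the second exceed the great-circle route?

Great circle: cos σ = sin φ₁ sin φ₂ + cos φ₁ cos φ₂ cos Δλ,  σ = 1.0594 rad → d_gc = 6736.4 km
Rhumb line: Δψ = +0.9516, q = Δφ/Δψ = 0.6273, d_rh = R√(Δφ²+q²Δλ²) = 7165.4 km
Excess = 7165.4 − 6736.4 = 429.0 ≈ 429 km

429 km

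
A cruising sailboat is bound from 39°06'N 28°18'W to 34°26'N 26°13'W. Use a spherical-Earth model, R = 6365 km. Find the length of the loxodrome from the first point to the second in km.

551 km

Rhumb course C = atan2(Δλ, Δψ) with Δψ = ln[tan(π/4+φ₂/2)/tan(π/4+φ₁/2)] = -0.1017, Δλ = +0.0364 → C = 160.33°
d = R·|Δφ| / |cos C| = 6365·0.08145 / 0.94166 = 551 km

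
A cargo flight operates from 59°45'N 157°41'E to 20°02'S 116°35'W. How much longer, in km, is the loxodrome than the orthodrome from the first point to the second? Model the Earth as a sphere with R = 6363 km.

239 km

Great circle: cos σ = sin φ₁ sin φ₂ + cos φ₁ cos φ₂ cos Δλ,  σ = 1.8346 rad → d_gc = 11673.26 km
Rhumb line: Δψ = -1.6653, q = Δφ/Δψ = 0.8362, d_rh = R√(Δφ²+q²Δλ²) = 11911.84 km
Excess = 11911.84 − 11673.26 = 238.58 ≈ 239 km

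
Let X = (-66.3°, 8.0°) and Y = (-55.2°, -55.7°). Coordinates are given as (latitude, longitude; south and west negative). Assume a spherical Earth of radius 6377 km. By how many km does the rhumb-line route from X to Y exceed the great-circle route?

145 km

Great circle: cos σ = sin φ₁ sin φ₂ + cos φ₁ cos φ₂ cos Δλ,  σ = 0.5481 rad → d_gc = 3495.0 km
Rhumb line: Δψ = +0.4012, q = Δφ/Δψ = 0.4829, d_rh = R√(Δφ²+q²Δλ²) = 3639.9 km
Excess = 3639.9 − 3495.0 = 144.9 ≈ 145 km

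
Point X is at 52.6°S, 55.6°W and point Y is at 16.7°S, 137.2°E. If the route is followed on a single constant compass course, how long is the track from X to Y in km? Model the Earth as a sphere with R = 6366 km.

15308 km

Rhumb course C = atan2(Δλ, Δψ) with Δψ = ln[tan(π/4+φ₂/2)/tan(π/4+φ₁/2)] = +0.7876, Δλ = -2.9182 → C = 285.10°
d = R·|Δφ| / |cos C| = 6366·0.62657 / 0.26057 = 15308 km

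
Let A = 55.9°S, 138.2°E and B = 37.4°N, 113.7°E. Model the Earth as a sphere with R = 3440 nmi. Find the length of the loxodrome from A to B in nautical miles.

Δψ = ln[tan(π/4+φ₂/2)/tan(π/4+φ₁/2)] = +1.8867;  Δφ = +1.6284 rad,  Δλ = -0.4276 rad
q = Δφ/Δψ = 0.8631
d = R·√(Δφ² + q²Δλ²) = 3440·1.66969 = 5744 nmi

5744 nmi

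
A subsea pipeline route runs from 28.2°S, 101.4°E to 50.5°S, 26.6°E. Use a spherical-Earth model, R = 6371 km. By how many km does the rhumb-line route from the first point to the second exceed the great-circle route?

Great circle: cos σ = sin φ₁ sin φ₂ + cos φ₁ cos φ₂ cos Δλ,  σ = 1.0337 rad → d_gc = 6586.0 km
Rhumb line: Δψ = -0.5110, q = Δφ/Δψ = 0.7617, d_rh = R√(Δφ²+q²Δλ²) = 6803.2 km
Excess = 6803.2 − 6586.0 = 217.2 ≈ 217 km

217 km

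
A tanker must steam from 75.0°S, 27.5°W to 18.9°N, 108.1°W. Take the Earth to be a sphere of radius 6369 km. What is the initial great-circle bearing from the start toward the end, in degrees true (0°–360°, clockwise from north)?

284.0°

N = sin Δλ·cos φ₂ = -0.9334;  D = cos φ₁ sin φ₂ − sin φ₁ cos φ₂ cos Δλ = +0.2331
initial course = atan2(N, D) = 284.02°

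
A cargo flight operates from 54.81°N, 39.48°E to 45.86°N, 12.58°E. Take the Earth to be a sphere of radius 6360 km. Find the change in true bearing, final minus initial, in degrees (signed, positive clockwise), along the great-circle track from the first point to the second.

-20.9°

Initial bearing θ₁ = atan2(sin Δλ cos φ₂, cos φ₁ sin φ₂ − sin φ₁ cos φ₂ cos Δλ) = 253.39°
Final bearing θ₂ = (initial bearing from the destination back to the start) + 180° = 232.46°
Δθ = θ₂ − θ₁ = -20.9°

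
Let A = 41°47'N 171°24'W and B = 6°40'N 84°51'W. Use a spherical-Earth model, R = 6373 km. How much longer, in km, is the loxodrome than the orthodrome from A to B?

Great circle: cos σ = sin φ₁ sin φ₂ + cos φ₁ cos φ₂ cos Δλ,  σ = 1.4486 rad → d_gc = 9231.7 km
Rhumb line: Δψ = -0.6875, q = Δφ/Δψ = 0.8915, d_rh = R√(Δφ²+q²Δλ²) = 9429.8 km
Excess = 9429.8 − 9231.7 = 198.1 ≈ 198 km

198 km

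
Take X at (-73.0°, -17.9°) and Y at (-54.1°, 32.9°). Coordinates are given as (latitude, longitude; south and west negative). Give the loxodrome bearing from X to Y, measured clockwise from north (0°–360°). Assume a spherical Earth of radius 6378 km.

48.9°

Meridional parts: M(φ₁)=-1.9008, M(φ₂)=-1.1272 → ΔM = +0.7736;  Δλ = +0.8866 rad
tan C = Δλ / ΔM = +1.1461 → C = 48.89°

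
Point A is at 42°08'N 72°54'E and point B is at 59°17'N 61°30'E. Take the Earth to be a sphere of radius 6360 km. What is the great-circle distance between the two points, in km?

cos σ = sin φ₁ sin φ₂ + cos φ₁ cos φ₂ cos Δλ
      = sin(42.13°)sin(59.28°) + cos(42.13°)cos(59.28°)cos(-11.40°) = 0.9481
σ = 18.547° → d = Rσ = 6360·0.32371 = 2059 km

2059 km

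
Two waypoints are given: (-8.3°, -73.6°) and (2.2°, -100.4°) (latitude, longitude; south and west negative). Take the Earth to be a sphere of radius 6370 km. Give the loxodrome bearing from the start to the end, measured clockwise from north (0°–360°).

291.4°

Meridional parts: M(φ₁)=-0.1454, M(φ₂)=+0.0384 → ΔM = +0.1838;  Δλ = -0.4677 rad
tan C = Δλ / ΔM = -2.5452 → C = 291.45°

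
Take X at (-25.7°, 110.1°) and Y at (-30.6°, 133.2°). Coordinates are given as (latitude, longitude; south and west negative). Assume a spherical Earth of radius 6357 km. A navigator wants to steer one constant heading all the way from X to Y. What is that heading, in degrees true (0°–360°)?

103.5°

Δψ = ln[tan(π/4+φ₂/2)/tan(π/4+φ₁/2)] = -0.0970
Δλ = +0.4032 rad (taken the short way round)
course = atan2(Δλ, Δψ) = 103.53°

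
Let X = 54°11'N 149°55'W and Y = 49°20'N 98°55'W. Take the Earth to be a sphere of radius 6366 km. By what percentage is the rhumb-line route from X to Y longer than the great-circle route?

2.1%

Great circle: σ = 0.5451 rad → d_gc = Rσ = 3470.3 km
Rhumb: Δφ = -0.0846, Δλ = +0.8901, Δψ = -0.1369, q = Δφ/Δψ = 0.6182 → d_rh = R√(Δφ²+q²Δλ²) = 3544.2 km
Excess = (3544.2 − 3470.3) / 3470.3 = 73.9 / 3470.3 = 2.13% ≈ 2.1%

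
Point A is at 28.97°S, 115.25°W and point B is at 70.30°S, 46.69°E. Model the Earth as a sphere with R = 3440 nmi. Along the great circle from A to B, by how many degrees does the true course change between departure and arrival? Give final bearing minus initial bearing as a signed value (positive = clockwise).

-157.9°

Initial bearing θ₁ = atan2(sin Δλ cos φ₂, cos φ₁ sin φ₂ − sin φ₁ cos φ₂ cos Δλ) = 173.91°
Final bearing θ₂ = (initial bearing from the destination back to the start) + 180° = 15.99°
Δθ = θ₂ − θ₁ = -157.9°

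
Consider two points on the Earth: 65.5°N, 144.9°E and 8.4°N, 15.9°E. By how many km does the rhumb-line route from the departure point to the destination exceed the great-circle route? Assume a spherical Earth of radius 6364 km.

Great circle: cos σ = sin φ₁ sin φ₂ + cos φ₁ cos φ₂ cos Δλ,  σ = 1.6964 rad → d_gc = 10795.7 km
Rhumb line: Δψ = -1.3802, q = Δφ/Δψ = 0.7221, d_rh = R√(Δφ²+q²Δλ²) = 12135.4 km
Excess = 12135.4 − 10795.7 = 1339.7 ≈ 1340 km

1340 km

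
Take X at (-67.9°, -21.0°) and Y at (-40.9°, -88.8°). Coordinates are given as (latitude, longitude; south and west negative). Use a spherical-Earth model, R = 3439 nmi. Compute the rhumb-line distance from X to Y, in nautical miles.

Rhumb course C = atan2(Δλ, Δψ) with Δψ = ln[tan(π/4+φ₂/2)/tan(π/4+φ₁/2)] = +0.8497, Δλ = -1.1833 → C = 305.68°
d = R·|Δφ| / |cos C| = 3439·0.47124 / 0.58328 = 2778 nmi

2778 nmi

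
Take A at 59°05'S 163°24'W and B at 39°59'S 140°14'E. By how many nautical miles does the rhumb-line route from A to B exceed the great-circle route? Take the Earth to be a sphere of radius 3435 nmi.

59 nmi

Great circle: cos σ = sin φ₁ sin φ₂ + cos φ₁ cos φ₂ cos Δλ,  σ = 0.6930 rad → d_gc = 2380.5 nmi
Rhumb line: Δψ = +0.5229, q = Δφ/Δψ = 0.6376, d_rh = R√(Δφ²+q²Δλ²) = 2439.9 nmi
Excess = 2439.9 − 2380.5 = 59.4 ≈ 59 nmi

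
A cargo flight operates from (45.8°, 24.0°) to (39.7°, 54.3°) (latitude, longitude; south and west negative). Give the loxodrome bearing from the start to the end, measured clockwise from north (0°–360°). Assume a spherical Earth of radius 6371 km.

Δψ = ln[tan(π/4+φ₂/2)/tan(π/4+φ₁/2)] = -0.1452
Δλ = +0.5288 rad (taken the short way round)
course = atan2(Δλ, Δψ) = 105.35°

105.4°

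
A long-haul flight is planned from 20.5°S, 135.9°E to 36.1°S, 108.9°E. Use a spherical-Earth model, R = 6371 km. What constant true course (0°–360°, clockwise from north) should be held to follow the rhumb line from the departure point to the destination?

Δψ = ln[tan(π/4+φ₂/2)/tan(π/4+φ₁/2)] = -0.3108
Δλ = -0.4712 rad (taken the short way round)
course = atan2(Δλ, Δψ) = 236.60°

236.6°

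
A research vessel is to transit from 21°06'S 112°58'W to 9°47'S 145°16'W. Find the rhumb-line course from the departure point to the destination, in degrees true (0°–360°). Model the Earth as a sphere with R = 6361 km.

Δψ = ln[tan(π/4+φ₂/2)/tan(π/4+φ₁/2)] = +0.2053
Δλ = -0.5637 rad (taken the short way round)
course = atan2(Δλ, Δψ) = 290.01°

290.0°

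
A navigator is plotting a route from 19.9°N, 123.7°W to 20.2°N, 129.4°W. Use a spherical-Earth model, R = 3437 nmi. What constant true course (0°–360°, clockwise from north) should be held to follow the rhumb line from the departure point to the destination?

Meridional parts: M(φ₁)=+0.3545, M(φ₂)=+0.3601 → ΔM = +0.0056;  Δλ = -0.0995 rad
tan C = Δλ / ΔM = -17.8485 → C = 273.21°

273.2°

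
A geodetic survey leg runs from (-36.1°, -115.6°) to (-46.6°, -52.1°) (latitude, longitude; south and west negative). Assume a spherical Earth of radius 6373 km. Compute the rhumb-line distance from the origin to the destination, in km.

5411 km

Rhumb course C = atan2(Δλ, Δψ) with Δψ = ln[tan(π/4+φ₂/2)/tan(π/4+φ₁/2)] = -0.2450, Δλ = +1.1083 → C = 102.47°
d = R·|Δφ| / |cos C| = 6373·0.18326 / 0.21585 = 5411 km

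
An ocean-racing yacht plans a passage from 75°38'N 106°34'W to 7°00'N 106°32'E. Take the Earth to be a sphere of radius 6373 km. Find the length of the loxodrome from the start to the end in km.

12616 km

Rhumb course C = atan2(Δλ, Δψ) with Δψ = ln[tan(π/4+φ₂/2)/tan(π/4+φ₁/2)] = -1.9487, Δλ = -2.5639 → C = 232.76°
d = R·|Δφ| / |cos C| = 6373·1.19788 / 0.60512 = 12616 km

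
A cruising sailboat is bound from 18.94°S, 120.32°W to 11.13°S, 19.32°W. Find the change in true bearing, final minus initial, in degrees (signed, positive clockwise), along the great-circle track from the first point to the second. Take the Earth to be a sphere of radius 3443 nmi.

Initial bearing θ₁ = atan2(sin Δλ cos φ₂, cos φ₁ sin φ₂ − sin φ₁ cos φ₂ cos Δλ) = 104.18°
Final bearing θ₂ = (initial bearing from the destination back to the start) + 180° = 69.17°
Δθ = θ₂ − θ₁ = -35.0°

-35.0°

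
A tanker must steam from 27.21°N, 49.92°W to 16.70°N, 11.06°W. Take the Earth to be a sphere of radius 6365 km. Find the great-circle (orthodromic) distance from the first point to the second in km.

4152 km

Haversine: a = sin²(Δφ/2)+cos φ₁ cos φ₂ sin²(Δλ/2) = 0.10265;  σ = 2·atan2(√a,√(1−a))
σ = 37.373° → d = Rσ = 6365·0.65229 = 4152 km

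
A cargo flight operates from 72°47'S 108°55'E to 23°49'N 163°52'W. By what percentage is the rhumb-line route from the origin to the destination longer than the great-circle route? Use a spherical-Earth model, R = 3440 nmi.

3.3%

Great circle: σ = 1.9526 rad → d_gc = Rσ = 6716.8 nmi
Rhumb: Δφ = +1.6860, Δλ = +1.5222, Δψ = +2.3161, q = Δφ/Δψ = 0.7279 → d_rh = R√(Δφ²+q²Δλ²) = 6940.3 nmi
Excess = (6940.3 − 6716.8) / 6716.8 = 223.5 / 6716.8 = 3.33% ≈ 3.3%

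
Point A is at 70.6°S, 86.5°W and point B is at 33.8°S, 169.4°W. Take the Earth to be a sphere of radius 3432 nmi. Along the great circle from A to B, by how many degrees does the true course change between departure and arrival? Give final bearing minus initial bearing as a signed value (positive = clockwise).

At departure: θ₁ = atan2(sin Δλ cos φ₂, cos φ₁ sin φ₂ − sin φ₁ cos φ₂ cos Δλ) = 263.92°
At arrival: θ₂ = atan2(sin Δλ cos φ₁, −cos φ₂ sin φ₁ + sin φ₂ cos φ₁ cos Δλ) = 336.58°
Δθ = θ₂ − θ₁ = +72.7°

+72.7°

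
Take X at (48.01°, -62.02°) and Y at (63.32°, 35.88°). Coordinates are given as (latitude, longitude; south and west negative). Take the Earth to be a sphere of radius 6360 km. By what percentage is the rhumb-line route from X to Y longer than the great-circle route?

Great circle: σ = 0.8984 rad → d_gc = Rσ = 5714.0 km
Rhumb: Δφ = +0.2672, Δλ = +1.7087, Δψ = +0.4814, q = Δφ/Δψ = 0.5550 → d_rh = R√(Δφ²+q²Δλ²) = 6266.5 km
Excess = (6266.5 − 5714.0) / 5714.0 = 552.5 / 5714.0 = 9.67% ≈ 9.7%

9.7%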